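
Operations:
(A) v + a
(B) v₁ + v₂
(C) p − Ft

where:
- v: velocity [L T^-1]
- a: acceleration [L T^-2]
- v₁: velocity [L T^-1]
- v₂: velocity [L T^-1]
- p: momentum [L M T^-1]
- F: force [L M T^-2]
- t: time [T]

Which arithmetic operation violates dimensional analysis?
(A) v + a

(A) v + a: v [L T^-1] and a [L T^-2] — different dimensions cannot be added/subtracted ✗
(B) v₁ + v₂: v₁ [L T^-1] and v₂ [L T^-1] — same dimensions ✓
(C) p − Ft: p [L M T^-1] and Ft [L M T^-1] — same dimensions ✓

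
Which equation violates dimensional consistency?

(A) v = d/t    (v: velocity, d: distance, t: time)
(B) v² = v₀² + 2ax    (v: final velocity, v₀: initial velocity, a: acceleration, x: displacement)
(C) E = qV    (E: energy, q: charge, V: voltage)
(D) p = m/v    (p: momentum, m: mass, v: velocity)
(D) p = m/v

The equation (D) p = m/v is dimensionally incorrect.

LHS (p): [L M T^-1]
RHS (m/v): [L^-1 M T] ✗

The dimensions do not match. The other three equations balance.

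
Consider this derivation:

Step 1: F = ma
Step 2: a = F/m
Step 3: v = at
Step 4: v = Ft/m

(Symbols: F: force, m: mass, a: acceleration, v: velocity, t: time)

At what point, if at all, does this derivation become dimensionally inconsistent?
No step introduces an error — all steps are dimensionally consistent.

Step 1: F = ma → LHS [L M T^-2], RHS [L M T^-2] ✓
Step 2: a = F/m → LHS [L T^-2], RHS [L T^-2] ✓
Step 3: v = at → LHS [L T^-1], RHS [L T^-1] ✓
Step 4: v = Ft/m → LHS [L T^-1], RHS [L T^-1] ✓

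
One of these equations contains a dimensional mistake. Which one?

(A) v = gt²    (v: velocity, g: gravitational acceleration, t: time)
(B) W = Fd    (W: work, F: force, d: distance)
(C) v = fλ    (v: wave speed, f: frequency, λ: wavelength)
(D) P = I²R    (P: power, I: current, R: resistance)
(A) v = gt²

The equation (A) v = gt² is dimensionally incorrect.

LHS (v): [L T^-1]
RHS (gt²): [L] ✗

The dimensions do not match. The other three equations balance.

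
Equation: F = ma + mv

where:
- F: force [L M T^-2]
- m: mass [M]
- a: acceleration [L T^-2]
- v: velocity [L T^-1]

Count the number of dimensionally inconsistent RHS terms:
1

LHS F: [L M T^-2]
- ma: [L M T^-2] ✓
- mv: [L M T^-1] ✗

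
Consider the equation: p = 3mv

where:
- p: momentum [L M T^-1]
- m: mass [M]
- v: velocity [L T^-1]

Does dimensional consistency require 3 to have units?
No

p has dimensions [L M T^-1] and mv already has dimensions [L M T^-1], so the equation balances without 3 contributing any dimensions. 3 is a pure (dimensionless) number; changing or removing it would not affect dimensional consistency.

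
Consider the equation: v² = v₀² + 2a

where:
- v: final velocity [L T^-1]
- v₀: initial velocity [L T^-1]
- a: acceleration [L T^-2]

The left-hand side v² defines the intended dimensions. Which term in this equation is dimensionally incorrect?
The term 2a

Checking each RHS term against the LHS:
- v₀²: [L^2 T^-2] — matches v² [L^2 T^-2] ✓
- 2a: [L T^-2] — does NOT match v² [L^2 T^-2] ✗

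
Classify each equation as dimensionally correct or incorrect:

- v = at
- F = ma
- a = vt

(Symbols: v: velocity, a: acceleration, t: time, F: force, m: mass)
Dimensionally correct: v = at, F = ma
Dimensionally incorrect: a = vt
Ordered (correct first, then incorrect): v = at, F = ma, a = vt

- v = at: LHS [L T^-1], RHS [L T^-1] → correct ✓
- F = ma: LHS [L M T^-2], RHS [L M T^-2] → correct ✓
- a = vt: LHS [L T^-2], RHS [L] → incorrect ✗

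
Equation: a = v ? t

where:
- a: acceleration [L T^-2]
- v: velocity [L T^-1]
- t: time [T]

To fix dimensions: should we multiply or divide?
division (÷): a = v ÷ t

a [L T^-2]; v [L T^-1]; t [T].
v × t → [L] ✗
v ÷ t → [L T^-2] ✓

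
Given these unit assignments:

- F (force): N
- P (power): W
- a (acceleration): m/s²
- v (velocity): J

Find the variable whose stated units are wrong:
v

The variable v (velocity) should have units m/s, not J.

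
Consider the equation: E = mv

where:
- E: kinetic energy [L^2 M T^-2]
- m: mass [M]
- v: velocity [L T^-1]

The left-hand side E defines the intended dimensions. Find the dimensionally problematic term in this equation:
The right-hand side term mv

E has dimensions [L^2 M T^-2], but mv has dimensions [L M T^-1], so the term mv is dimensionally wrong for E.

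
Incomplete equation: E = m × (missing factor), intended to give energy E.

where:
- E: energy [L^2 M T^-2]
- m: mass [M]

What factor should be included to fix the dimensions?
v² (velocity squared), dimensions [L^2 T^-2]

E has dimensions [L^2 M T^-2] and m has dimensions [M].
The missing factor must have dimensions [L^2 M T^-2] / [M] = [L^2 T^-2], i.e. velocity squared (v²).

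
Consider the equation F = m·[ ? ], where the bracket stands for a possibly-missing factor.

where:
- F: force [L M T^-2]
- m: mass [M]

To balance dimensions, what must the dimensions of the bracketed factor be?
[L T^-2] — acceleration (e.g. a)

F has dimensions [L M T^-2]; m has dimensions [M].
The bracketed factor must supply [L M T^-2] / [M] = [L T^-2].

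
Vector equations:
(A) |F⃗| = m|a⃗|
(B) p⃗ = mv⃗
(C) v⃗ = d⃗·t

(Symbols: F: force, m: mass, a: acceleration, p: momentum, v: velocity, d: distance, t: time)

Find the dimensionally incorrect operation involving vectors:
(C) v⃗ = d⃗·t

(A) |F⃗| = m|a⃗|: LHS [L M T^-2], RHS [L M T^-2] ✓ — magnitudes of vectors are scalars
(B) p⃗ = mv⃗: LHS [L M T^-1], RHS [L M T^-1] ✓ — mass (scalar) times velocity (vector)
(C) v⃗ = d⃗·t: LHS [L T^-1], RHS [L T] ✗ — velocity is displacement per time; should be d⃗/t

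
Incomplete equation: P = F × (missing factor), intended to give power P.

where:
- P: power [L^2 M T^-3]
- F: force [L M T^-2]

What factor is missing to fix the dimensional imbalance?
v (velocity), dimensions [L T^-1]

P has dimensions [L^2 M T^-3] and F has dimensions [L M T^-2].
The missing factor must have dimensions [L^2 M T^-3] / [L M T^-2] = [L T^-1], i.e. velocity (v).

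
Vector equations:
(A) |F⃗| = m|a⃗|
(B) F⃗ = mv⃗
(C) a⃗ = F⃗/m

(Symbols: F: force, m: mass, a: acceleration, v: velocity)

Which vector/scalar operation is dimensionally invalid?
(B) F⃗ = mv⃗

(A) |F⃗| = m|a⃗|: LHS [L M T^-2], RHS [L M T^-2] ✓ — magnitudes of vectors are scalars
(B) F⃗ = mv⃗: LHS [L M T^-2], RHS [L M T^-1] ✗ — mass times velocity is momentum, not force; should be ma⃗
(C) a⃗ = F⃗/m: LHS [L T^-2], RHS [L T^-2] ✓ — force (vector) divided by mass (scalar)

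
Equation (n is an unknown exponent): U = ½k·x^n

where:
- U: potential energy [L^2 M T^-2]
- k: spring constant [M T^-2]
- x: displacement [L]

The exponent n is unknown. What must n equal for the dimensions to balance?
n = 2

U has dimensions [L^2 M T^-2]; x has dimensions [L].
The rest of the RHS has dimensions [M T^-2], so x^n must supply [L^2].
With n = 2: ½k·x^2 has dimensions [L^2 M T^-2], matching the LHS ✓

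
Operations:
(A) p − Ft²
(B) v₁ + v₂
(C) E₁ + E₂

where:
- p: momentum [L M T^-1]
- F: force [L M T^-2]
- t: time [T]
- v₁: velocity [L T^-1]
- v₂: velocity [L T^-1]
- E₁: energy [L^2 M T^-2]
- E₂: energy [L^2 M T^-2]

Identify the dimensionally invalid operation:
(A) p − Ft²

(A) p − Ft²: p [L M T^-1] and Ft² [L M] — different dimensions cannot be added/subtracted ✗
(B) v₁ + v₂: v₁ [L T^-1] and v₂ [L T^-1] — same dimensions ✓
(C) E₁ + E₂: E₁ [L^2 M T^-2] and E₂ [L^2 M T^-2] — same dimensions ✓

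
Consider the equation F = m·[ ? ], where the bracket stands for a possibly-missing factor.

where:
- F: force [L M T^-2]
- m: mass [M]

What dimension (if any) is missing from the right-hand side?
[L T^-2] — acceleration (e.g. a)

F has dimensions [L M T^-2]; m has dimensions [M].
The bracketed factor must supply [L M T^-2] / [M] = [L T^-2].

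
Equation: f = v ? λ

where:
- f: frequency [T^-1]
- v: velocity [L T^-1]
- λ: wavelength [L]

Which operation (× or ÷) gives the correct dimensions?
division (÷): f = v ÷ λ

f [T^-1]; v [L T^-1]; λ [L].
v × λ → [L^2 T^-1] ✗
v ÷ λ → [T^-1] ✓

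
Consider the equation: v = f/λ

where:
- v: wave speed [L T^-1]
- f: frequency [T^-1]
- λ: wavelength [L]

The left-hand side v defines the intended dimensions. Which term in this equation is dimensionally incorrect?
The right-hand side term f/λ

v has dimensions [L T^-1], but f/λ has dimensions [L^-1 T^-1], so the term f/λ is dimensionally wrong for v.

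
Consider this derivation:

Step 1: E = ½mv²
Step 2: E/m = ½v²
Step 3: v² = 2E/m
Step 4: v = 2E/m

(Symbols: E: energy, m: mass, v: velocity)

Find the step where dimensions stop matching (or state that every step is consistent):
Step 4

Step 1: E = ½mv² → LHS [L^2 M T^-2], RHS [L^2 M T^-2] ✓
Step 2: E/m = ½v² → LHS [L^2 T^-2], RHS [L^2 T^-2] ✓
Step 3: v² = 2E/m → LHS [L^2 T^-2], RHS [L^2 T^-2] ✓
Step 4: v = 2E/m → LHS [L T^-1], RHS [L^2 T^-2] ✗

The first dimensional inconsistency appears in step 4: v = 2E/m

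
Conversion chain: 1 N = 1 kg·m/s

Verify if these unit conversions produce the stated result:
The chain is incorrect (it contains an error).

Incorrect: Newton is kg·m/s², not kg·m/s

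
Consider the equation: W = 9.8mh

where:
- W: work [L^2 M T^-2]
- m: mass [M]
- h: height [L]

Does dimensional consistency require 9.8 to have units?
Yes

W has dimensions [L^2 M T^-2], while mh alone has dimensions [L M]. For the equation to balance, the factor 9.8 must carry dimensions [L T^-2] — it is a dimensional constant (a numerical value of a physical quantity with its units suppressed), not a pure number.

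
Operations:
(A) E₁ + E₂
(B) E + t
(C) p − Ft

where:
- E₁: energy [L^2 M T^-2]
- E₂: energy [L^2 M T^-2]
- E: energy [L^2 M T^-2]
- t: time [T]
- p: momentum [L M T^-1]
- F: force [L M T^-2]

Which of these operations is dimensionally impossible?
(B) E + t

(A) E₁ + E₂: E₁ [L^2 M T^-2] and E₂ [L^2 M T^-2] — same dimensions ✓
(B) E + t: E [L^2 M T^-2] and t [T] — different dimensions cannot be added/subtracted ✗
(C) p − Ft: p [L M T^-1] and Ft [L M T^-1] — same dimensions ✓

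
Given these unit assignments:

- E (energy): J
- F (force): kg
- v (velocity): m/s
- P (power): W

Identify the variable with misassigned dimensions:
F

The variable F (force) should have units N, not kg.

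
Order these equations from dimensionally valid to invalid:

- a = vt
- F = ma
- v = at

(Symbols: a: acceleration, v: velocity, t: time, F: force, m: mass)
Dimensionally correct: F = ma, v = at
Dimensionally incorrect: a = vt
Ordered (correct first, then incorrect): F = ma, v = at, a = vt

- a = vt: LHS [L T^-2], RHS [L] → incorrect ✗
- F = ma: LHS [L M T^-2], RHS [L M T^-2] → correct ✓
- v = at: LHS [L T^-1], RHS [L T^-1] → correct ✓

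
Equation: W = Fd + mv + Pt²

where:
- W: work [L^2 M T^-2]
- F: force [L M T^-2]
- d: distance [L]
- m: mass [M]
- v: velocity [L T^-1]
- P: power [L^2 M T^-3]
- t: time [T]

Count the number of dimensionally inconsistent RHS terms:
2

LHS W: [L^2 M T^-2]
- Fd: [L^2 M T^-2] ✓
- mv: [L M T^-1] ✗
- Pt²: [L^2 M T^-1] ✗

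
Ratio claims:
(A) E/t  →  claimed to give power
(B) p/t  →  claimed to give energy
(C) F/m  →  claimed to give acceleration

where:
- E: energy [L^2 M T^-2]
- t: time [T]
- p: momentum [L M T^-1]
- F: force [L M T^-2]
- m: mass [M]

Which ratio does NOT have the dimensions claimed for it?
(B) p/t does not give energy

(A) E/t: [L^2 M T^-3] = power [L^2 M T^-3] ✓
(B) p/t: [L M T^-2] ≠ energy [L^2 M T^-2] ✗
(C) F/m: [L T^-2] = acceleration [L T^-2] ✓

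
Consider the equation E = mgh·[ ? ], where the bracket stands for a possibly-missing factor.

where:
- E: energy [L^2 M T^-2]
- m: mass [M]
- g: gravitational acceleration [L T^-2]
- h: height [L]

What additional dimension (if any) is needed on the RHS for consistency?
Nothing is missing — the bracketed factor must be dimensionless.

E has dimensions [L^2 M T^-2] and mgh already has dimensions [L^2 M T^-2], so E = mgh is dimensionally complete.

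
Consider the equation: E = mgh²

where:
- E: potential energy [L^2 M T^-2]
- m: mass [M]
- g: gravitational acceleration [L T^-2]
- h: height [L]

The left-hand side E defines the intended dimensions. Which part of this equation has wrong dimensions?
The right-hand side term mgh²

E has dimensions [L^2 M T^-2], but mgh² has dimensions [L^3 M T^-2], so the term mgh² is dimensionally wrong for E.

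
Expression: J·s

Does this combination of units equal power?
No

The expression J·s has dimensions [L^2 M T^-1], but power has dimensions [L^2 M T^-3].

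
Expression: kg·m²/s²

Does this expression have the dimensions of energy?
Yes

The expression kg·m²/s² has dimensions [L^2 M T^-2], which is exactly energy [L^2 M T^-2].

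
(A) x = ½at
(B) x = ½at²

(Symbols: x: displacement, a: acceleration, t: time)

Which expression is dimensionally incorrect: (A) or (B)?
(A)

(A) x = ½at: LHS [L], RHS [L T^-1] ✗
(B) x = ½at²: LHS [L], RHS [L] ✓

Expression (A) x = ½at is dimensionally incorrect.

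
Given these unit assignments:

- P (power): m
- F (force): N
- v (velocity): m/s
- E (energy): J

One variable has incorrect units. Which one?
P

The variable P (power) should have units W, not m.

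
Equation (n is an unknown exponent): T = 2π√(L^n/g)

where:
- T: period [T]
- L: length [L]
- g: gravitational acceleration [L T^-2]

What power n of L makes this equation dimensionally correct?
n = 1

T has dimensions [T]; L has dimensions [L].
With n = 1: 2π√(L^1/g) has dimensions [T], matching the LHS ✓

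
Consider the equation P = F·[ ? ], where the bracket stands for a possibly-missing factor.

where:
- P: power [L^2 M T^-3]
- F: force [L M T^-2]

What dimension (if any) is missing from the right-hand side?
[L T^-1] — velocity (e.g. v)

P has dimensions [L^2 M T^-3]; F has dimensions [L M T^-2].
The bracketed factor must supply [L^2 M T^-3] / [L M T^-2] = [L T^-1].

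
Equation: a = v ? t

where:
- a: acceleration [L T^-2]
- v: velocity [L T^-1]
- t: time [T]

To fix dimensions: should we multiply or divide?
division (÷): a = v ÷ t

a [L T^-2]; v [L T^-1]; t [T].
v × t → [L] ✗
v ÷ t → [L T^-2] ✓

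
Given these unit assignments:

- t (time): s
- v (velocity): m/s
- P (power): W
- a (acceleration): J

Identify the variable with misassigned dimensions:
a

The variable a (acceleration) should have units m/s², not J.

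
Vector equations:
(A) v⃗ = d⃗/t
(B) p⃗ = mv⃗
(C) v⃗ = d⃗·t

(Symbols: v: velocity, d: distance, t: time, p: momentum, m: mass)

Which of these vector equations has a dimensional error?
(C) v⃗ = d⃗·t

(A) v⃗ = d⃗/t: LHS [L T^-1], RHS [L T^-1] ✓ — displacement (vector) divided by time (scalar)
(B) p⃗ = mv⃗: LHS [L M T^-1], RHS [L M T^-1] ✓ — mass (scalar) times velocity (vector)
(C) v⃗ = d⃗·t: LHS [L T^-1], RHS [L T] ✗ — velocity is displacement per time; should be d⃗/t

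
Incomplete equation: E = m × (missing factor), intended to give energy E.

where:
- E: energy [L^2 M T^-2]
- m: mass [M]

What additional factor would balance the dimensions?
v² (velocity squared), dimensions [L^2 T^-2]

E has dimensions [L^2 M T^-2] and m has dimensions [M].
The missing factor must have dimensions [L^2 M T^-2] / [M] = [L^2 T^-2], i.e. velocity squared (v²).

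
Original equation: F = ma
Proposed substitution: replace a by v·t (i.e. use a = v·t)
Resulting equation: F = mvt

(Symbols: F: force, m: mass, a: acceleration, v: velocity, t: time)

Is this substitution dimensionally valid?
No

[a] = [L T^-2] and [v·t] = [L]. These differ, so the substitution replaces a quantity by one of different dimensions and the result F = mvt has LHS [L M T^-2] vs RHS [L M] — inconsistent.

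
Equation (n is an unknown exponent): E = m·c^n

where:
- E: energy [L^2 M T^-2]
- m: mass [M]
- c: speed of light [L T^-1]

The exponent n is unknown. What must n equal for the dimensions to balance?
n = 2

E has dimensions [L^2 M T^-2]; c has dimensions [L T^-1].
The rest of the RHS has dimensions [M], so c^n must supply [L^2 T^-2].
With n = 2: m·c^2 has dimensions [L^2 M T^-2], matching the LHS ✓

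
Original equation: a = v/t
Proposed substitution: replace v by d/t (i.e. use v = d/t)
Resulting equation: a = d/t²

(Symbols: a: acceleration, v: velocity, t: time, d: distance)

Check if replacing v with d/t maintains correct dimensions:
Yes

[v] = [L T^-1] and [d/t] = [L T^-1]. These match, so the substitution replaces a quantity by one of the same dimensions and the result a = d/t² has LHS [L T^-2] vs RHS [L T^-2] — still consistent.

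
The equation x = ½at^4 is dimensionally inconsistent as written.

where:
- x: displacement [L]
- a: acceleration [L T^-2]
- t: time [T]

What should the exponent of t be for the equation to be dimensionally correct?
The exponent of t should be 2: x = ½at^2

The LHS x has dimensions [L]; t has dimensions [T].
As written, the RHS ½at^4 (exponent 4 on t) has dimensions [L T^2], which does not match.
With exponent 2, the RHS ½at^2 has dimensions [L], matching the LHS.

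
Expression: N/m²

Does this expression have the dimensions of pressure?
Yes

The expression N/m² has dimensions [L^-1 M T^-2], which is exactly pressure [L^-1 M T^-2].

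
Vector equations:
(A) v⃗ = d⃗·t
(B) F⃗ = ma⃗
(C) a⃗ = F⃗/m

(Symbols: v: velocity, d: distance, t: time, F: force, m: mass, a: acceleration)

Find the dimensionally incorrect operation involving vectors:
(A) v⃗ = d⃗·t

(A) v⃗ = d⃗·t: LHS [L T^-1], RHS [L T] ✗ — velocity is displacement per time; should be d⃗/t
(B) F⃗ = ma⃗: LHS [L M T^-2], RHS [L M T^-2] ✓ — Force and acceleration are vectors, mass is a scalar
(C) a⃗ = F⃗/m: LHS [L T^-2], RHS [L T^-2] ✓ — force (vector) divided by mass (scalar)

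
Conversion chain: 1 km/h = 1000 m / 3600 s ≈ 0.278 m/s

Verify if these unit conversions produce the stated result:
The chain is correct (no errors).

Correct: 1 km = 1000 m, 1 h = 3600 s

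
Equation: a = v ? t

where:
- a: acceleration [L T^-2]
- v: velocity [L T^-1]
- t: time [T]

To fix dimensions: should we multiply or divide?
division (÷): a = v ÷ t

a [L T^-2]; v [L T^-1]; t [T].
v × t → [L] ✗
v ÷ t → [L T^-2] ✓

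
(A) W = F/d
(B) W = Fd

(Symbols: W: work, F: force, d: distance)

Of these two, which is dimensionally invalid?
(A)

(A) W = F/d: LHS [L^2 M T^-2], RHS [M T^-2] ✗
(B) W = Fd: LHS [L^2 M T^-2], RHS [L^2 M T^-2] ✓

Expression (A) W = F/d is dimensionally incorrect.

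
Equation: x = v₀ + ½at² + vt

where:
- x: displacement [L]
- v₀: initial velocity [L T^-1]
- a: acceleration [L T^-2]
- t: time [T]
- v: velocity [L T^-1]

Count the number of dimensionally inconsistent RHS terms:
1

LHS x: [L]
- v₀: [L T^-1] ✗
- ½at²: [L] ✓
- vt: [L] ✓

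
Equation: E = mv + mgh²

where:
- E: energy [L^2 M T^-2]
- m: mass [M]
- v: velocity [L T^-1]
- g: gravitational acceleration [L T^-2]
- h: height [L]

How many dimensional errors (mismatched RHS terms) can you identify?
2

LHS E: [L^2 M T^-2]
- mv: [L M T^-1] ✗
- mgh²: [L^3 M T^-2] ✗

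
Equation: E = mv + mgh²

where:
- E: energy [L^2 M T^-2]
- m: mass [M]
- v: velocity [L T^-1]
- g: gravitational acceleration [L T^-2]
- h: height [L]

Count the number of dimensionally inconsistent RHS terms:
2

LHS E: [L^2 M T^-2]
- mv: [L M T^-1] ✗
- mgh²: [L^3 M T^-2] ✗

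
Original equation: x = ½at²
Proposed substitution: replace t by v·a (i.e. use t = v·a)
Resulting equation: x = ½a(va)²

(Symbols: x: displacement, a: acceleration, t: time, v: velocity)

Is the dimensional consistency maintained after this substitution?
No

[t] = [T] and [v·a] = [L^2 T^-3]. These differ, so the substitution replaces a quantity by one of different dimensions and the result x = ½a(va)² has LHS [L] vs RHS [L^5 T^-8] — inconsistent.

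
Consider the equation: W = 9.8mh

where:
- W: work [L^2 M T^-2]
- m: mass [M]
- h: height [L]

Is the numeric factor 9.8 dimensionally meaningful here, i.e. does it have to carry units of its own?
Yes

W has dimensions [L^2 M T^-2], while mh alone has dimensions [L M]. For the equation to balance, the factor 9.8 must carry dimensions [L T^-2] — it is a dimensional constant (a numerical value of a physical quantity with its units suppressed), not a pure number.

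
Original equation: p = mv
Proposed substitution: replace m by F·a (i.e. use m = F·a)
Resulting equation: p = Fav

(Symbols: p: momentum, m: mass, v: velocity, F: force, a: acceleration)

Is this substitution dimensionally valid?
No

[m] = [M] and [F·a] = [L^2 M T^-4]. These differ, so the substitution replaces a quantity by one of different dimensions and the result p = Fav has LHS [L M T^-1] vs RHS [L^3 M T^-5] — inconsistent.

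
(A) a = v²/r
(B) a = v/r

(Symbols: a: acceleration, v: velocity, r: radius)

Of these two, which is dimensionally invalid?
(B)

(A) a = v²/r: LHS [L T^-2], RHS [L T^-2] ✓
(B) a = v/r: LHS [L T^-2], RHS [T^-1] ✗

Expression (B) a = v/r is dimensionally incorrect.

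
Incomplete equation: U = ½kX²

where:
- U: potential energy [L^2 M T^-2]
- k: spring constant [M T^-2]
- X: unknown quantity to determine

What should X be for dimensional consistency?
X = x (displacement), dimensions [L]

U has dimensions [L^2 M T^-2]; the rest of the RHS (½k) has dimensions [M T^-2].
So X² must have dimensions [L^2], i.e. X has dimensions [L] — X = x (displacement).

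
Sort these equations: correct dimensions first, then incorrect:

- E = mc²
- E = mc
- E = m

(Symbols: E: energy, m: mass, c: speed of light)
Dimensionally correct: E = mc²
Dimensionally incorrect: E = mc, E = m
Ordered (correct first, then incorrect): E = mc², E = mc, E = m

- E = mc²: LHS [L^2 M T^-2], RHS [L^2 M T^-2] → correct ✓
- E = mc: LHS [L^2 M T^-2], RHS [L M T^-1] → incorrect ✗
- E = m: LHS [L^2 M T^-2], RHS [M] → incorrect ✗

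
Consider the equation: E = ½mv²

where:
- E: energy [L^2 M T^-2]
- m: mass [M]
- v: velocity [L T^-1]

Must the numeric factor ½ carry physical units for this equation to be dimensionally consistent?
No

E has dimensions [L^2 M T^-2] and mv² already has dimensions [L^2 M T^-2], so the equation balances without ½ contributing any dimensions. ½ is a pure (dimensionless) number; changing or removing it would not affect dimensional consistency.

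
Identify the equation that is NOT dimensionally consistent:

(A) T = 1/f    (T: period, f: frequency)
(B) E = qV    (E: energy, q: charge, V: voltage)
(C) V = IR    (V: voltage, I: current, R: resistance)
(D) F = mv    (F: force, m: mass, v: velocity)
(D) F = mv

The equation (D) F = mv is dimensionally incorrect.

LHS (F): [L M T^-2]
RHS (mv): [L M T^-1] ✗

The dimensions do not match. The other three equations balance.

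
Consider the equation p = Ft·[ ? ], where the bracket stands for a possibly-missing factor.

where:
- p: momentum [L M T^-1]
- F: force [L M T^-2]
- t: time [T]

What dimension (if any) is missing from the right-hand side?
Nothing is missing — the bracketed factor must be dimensionless.

p has dimensions [L M T^-1] and Ft already has dimensions [L M T^-1], so p = Ft is dimensionally complete.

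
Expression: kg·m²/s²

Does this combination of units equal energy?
Yes

The expression kg·m²/s² has dimensions [L^2 M T^-2], which is exactly energy [L^2 M T^-2].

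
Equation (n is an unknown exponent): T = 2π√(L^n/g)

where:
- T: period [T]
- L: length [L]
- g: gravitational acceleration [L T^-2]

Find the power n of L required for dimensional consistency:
n = 1

T has dimensions [T]; L has dimensions [L].
With n = 1: 2π√(L^1/g) has dimensions [T], matching the LHS ✓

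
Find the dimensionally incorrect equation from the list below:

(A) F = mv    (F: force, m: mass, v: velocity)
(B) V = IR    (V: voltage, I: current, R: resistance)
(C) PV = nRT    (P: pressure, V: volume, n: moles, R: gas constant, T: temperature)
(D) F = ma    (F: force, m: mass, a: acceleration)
(A) F = mv

The equation (A) F = mv is dimensionally incorrect.

LHS (F): [L M T^-2]
RHS (mv): [L M T^-1] ✗

The dimensions do not match. The other three equations balance.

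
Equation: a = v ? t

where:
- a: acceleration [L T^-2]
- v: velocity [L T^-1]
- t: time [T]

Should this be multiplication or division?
division (÷): a = v ÷ t

a [L T^-2]; v [L T^-1]; t [T].
v × t → [L] ✗
v ÷ t → [L T^-2] ✓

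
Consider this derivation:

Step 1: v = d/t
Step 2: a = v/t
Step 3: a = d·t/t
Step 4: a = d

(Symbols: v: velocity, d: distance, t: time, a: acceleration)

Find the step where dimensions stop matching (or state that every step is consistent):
Step 3

Step 1: v = d/t → LHS [L T^-1], RHS [L T^-1] ✓
Step 2: a = v/t → LHS [L T^-2], RHS [L T^-2] ✓
Step 3: a = d·t/t → LHS [L T^-2], RHS [L] ✗

The first dimensional inconsistency appears in step 3: a = d·t/t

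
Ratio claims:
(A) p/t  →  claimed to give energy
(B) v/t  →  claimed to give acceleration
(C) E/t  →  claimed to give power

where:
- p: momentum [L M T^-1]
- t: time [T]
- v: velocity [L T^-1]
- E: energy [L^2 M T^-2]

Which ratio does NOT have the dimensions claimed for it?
(A) p/t does not give energy

(A) p/t: [L M T^-2] ≠ energy [L^2 M T^-2] ✗
(B) v/t: [L T^-2] = acceleration [L T^-2] ✓
(C) E/t: [L^2 M T^-3] = power [L^2 M T^-3] ✓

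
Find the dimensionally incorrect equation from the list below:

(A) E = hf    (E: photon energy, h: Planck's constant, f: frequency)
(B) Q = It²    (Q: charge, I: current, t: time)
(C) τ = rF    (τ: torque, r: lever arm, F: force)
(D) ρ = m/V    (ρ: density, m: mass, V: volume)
(B) Q = It²

The equation (B) Q = It² is dimensionally incorrect.

LHS (Q): [I T]
RHS (It²): [I T^2] ✗

The dimensions do not match. The other three equations balance.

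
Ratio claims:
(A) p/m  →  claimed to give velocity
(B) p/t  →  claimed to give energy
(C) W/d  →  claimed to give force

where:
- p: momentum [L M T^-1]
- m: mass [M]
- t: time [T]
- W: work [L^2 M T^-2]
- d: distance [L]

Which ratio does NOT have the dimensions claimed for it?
(B) p/t does not give energy

(A) p/m: [L T^-1] = velocity [L T^-1] ✓
(B) p/t: [L M T^-2] ≠ energy [L^2 M T^-2] ✗
(C) W/d: [L M T^-2] = force [L M T^-2] ✓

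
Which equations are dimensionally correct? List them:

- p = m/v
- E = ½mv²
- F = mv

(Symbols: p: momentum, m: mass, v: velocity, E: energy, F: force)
Dimensionally correct: E = ½mv²
Dimensionally incorrect: p = m/v, F = mv
Ordered (correct first, then incorrect): E = ½mv², p = m/v, F = mv

- p = m/v: LHS [L M T^-1], RHS [L^-1 M T] → incorrect ✗
- E = ½mv²: LHS [L^2 M T^-2], RHS [L^2 M T^-2] → correct ✓
- F = mv: LHS [L M T^-2], RHS [L M T^-1] → incorrect ✗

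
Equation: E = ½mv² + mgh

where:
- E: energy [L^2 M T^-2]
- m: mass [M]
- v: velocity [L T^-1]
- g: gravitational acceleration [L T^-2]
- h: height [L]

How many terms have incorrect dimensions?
0

LHS E: [L^2 M T^-2]
- ½mv²: [L^2 M T^-2] ✓
- mgh: [L^2 M T^-2] ✓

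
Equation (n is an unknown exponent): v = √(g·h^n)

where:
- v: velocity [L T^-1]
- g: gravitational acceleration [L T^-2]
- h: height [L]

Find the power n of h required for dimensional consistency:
n = 1

v has dimensions [L T^-1]; h has dimensions [L].
With n = 1: √(g·h^1) has dimensions [L T^-1], matching the LHS ✓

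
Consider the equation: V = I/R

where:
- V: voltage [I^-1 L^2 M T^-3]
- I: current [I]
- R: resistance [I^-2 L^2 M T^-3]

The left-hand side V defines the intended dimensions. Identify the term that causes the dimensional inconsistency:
The right-hand side term I/R

V has dimensions [I^-1 L^2 M T^-3], but I/R has dimensions [I^3 L^-2 M^-1 T^3], so the term I/R is dimensionally wrong for V.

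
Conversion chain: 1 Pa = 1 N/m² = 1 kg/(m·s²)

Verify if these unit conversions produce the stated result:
The chain is correct (no errors).

Correct: Pascal is Newton per square meter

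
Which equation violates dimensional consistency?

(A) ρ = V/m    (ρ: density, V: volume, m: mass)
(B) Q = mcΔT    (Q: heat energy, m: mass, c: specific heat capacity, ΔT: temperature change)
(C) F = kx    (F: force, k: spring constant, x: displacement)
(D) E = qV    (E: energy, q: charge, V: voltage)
(A) ρ = V/m

The equation (A) ρ = V/m is dimensionally incorrect.

LHS (ρ): [L^-3 M]
RHS (V/m): [L^3 M^-1] ✗

The dimensions do not match. The other three equations balance.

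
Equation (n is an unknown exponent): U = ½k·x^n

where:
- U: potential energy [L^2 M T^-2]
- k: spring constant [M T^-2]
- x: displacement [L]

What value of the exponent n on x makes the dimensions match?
n = 2

U has dimensions [L^2 M T^-2]; x has dimensions [L].
The rest of the RHS has dimensions [M T^-2], so x^n must supply [L^2].
With n = 2: ½k·x^2 has dimensions [L^2 M T^-2], matching the LHS ✓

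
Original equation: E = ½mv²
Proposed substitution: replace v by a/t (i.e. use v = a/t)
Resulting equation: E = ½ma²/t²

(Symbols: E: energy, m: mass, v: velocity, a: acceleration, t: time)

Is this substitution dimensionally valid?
No

[v] = [L T^-1] and [a/t] = [L T^-3]. These differ, so the substitution replaces a quantity by one of different dimensions and the result E = ½ma²/t² has LHS [L^2 M T^-2] vs RHS [L^2 M T^-6] — inconsistent.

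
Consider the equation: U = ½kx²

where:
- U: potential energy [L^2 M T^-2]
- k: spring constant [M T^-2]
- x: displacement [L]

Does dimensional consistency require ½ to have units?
No

U has dimensions [L^2 M T^-2] and kx² already has dimensions [L^2 M T^-2], so the equation balances without ½ contributing any dimensions. ½ is a pure (dimensionless) number; changing or removing it would not affect dimensional consistency.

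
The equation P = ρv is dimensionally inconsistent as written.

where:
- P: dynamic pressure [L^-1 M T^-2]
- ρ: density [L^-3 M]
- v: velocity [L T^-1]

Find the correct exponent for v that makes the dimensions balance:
The exponent of v should be 2: P = ρv^2

The LHS P has dimensions [L^-1 M T^-2]; v has dimensions [L T^-1].
As written, the RHS ρv (exponent 1 on v) has dimensions [L^-2 M T^-1], which does not match.
With exponent 2, the RHS ρv^2 has dimensions [L^-1 M T^-2], matching the LHS.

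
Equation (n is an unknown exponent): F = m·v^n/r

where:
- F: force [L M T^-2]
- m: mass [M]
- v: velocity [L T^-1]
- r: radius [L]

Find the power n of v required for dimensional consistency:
n = 2

F has dimensions [L M T^-2]; v has dimensions [L T^-1].
The rest of the RHS has dimensions [L^-1 M], so v^n must supply [L^2 T^-2].
With n = 2: m·v^2/r has dimensions [L M T^-2], matching the LHS ✓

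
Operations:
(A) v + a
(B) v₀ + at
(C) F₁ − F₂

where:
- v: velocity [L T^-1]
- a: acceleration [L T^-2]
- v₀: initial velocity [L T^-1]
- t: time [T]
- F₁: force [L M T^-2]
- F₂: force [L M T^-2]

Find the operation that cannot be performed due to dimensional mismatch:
(A) v + a

(A) v + a: v [L T^-1] and a [L T^-2] — different dimensions cannot be added/subtracted ✗
(B) v₀ + at: v₀ [L T^-1] and at [L T^-1] — same dimensions ✓
(C) F₁ − F₂: F₁ [L M T^-2] and F₂ [L M T^-2] — same dimensions ✓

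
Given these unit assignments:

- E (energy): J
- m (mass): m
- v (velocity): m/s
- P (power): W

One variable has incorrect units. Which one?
m

The variable m (mass) should have units kg, not m.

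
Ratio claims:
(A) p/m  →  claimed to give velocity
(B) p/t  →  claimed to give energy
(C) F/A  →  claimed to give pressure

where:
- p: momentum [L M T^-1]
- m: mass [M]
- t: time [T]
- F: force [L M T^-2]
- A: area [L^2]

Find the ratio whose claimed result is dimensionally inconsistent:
(B) p/t does not give energy

(A) p/m: [L T^-1] = velocity [L T^-1] ✓
(B) p/t: [L M T^-2] ≠ energy [L^2 M T^-2] ✗
(C) F/A: [L^-1 M T^-2] = pressure [L^-1 M T^-2] ✓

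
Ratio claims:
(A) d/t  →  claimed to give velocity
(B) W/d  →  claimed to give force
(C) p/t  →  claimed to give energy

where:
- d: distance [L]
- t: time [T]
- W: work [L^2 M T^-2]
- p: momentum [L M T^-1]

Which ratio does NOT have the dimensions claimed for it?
(C) p/t does not give energy

(A) d/t: [L T^-1] = velocity [L T^-1] ✓
(B) W/d: [L M T^-2] = force [L M T^-2] ✓
(C) p/t: [L M T^-2] ≠ energy [L^2 M T^-2] ✗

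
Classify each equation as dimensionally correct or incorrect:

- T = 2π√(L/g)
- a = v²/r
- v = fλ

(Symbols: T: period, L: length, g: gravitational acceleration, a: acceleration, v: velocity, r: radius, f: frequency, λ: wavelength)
Dimensionally correct: T = 2π√(L/g), a = v²/r, v = fλ
Dimensionally incorrect: none
Ordered (correct first, then incorrect): T = 2π√(L/g), a = v²/r, v = fλ

- T = 2π√(L/g): LHS [T], RHS [T] → correct ✓
- a = v²/r: LHS [L T^-2], RHS [L T^-2] → correct ✓
- v = fλ: LHS [L T^-1], RHS [L T^-1] → correct ✓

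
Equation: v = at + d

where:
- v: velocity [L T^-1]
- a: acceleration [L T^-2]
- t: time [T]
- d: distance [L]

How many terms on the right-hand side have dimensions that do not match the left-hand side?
1

LHS v: [L T^-1]
- at: [L T^-1] ✓
- d: [L] ✗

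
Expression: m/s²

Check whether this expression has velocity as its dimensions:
No

The expression m/s² has dimensions [L T^-2], but velocity has dimensions [L T^-1].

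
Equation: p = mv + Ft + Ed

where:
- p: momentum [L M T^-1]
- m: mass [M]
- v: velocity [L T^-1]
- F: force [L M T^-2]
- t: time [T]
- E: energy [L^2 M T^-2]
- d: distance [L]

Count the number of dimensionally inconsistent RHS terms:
1

LHS p: [L M T^-1]
- mv: [L M T^-1] ✓
- Ft: [L M T^-1] ✓
- Ed: [L^3 M T^-2] ✗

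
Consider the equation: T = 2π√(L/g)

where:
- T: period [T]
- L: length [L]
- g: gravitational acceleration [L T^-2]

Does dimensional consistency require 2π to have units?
No

T has dimensions [T] and √(L/g) already has dimensions [T], so the equation balances without 2π contributing any dimensions. 2π is a pure (dimensionless) number; changing or removing it would not affect dimensional consistency.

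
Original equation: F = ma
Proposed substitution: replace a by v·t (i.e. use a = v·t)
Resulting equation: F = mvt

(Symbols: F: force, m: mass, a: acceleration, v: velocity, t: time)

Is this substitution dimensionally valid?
No

[a] = [L T^-2] and [v·t] = [L]. These differ, so the substitution replaces a quantity by one of different dimensions and the result F = mvt has LHS [L M T^-2] vs RHS [L M] — inconsistent.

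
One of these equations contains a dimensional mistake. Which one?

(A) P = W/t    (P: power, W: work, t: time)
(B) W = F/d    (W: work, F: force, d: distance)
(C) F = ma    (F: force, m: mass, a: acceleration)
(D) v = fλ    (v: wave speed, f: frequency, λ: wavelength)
(B) W = F/d

The equation (B) W = F/d is dimensionally incorrect.

LHS (W): [L^2 M T^-2]
RHS (F/d): [M T^-2] ✗

The dimensions do not match. The other three equations balance.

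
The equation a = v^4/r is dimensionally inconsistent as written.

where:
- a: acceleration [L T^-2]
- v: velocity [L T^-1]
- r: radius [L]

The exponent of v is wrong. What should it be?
The exponent of v should be 2: a = v^2/r

The LHS a has dimensions [L T^-2]; v has dimensions [L T^-1].
As written, the RHS v^4/r (exponent 4 on v) has dimensions [L^3 T^-4], which does not match.
With exponent 2, the RHS v^2/r has dimensions [L T^-2], matching the LHS.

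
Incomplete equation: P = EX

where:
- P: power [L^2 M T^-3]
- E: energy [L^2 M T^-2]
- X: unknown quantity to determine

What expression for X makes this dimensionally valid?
X = f (inverse time / frequency (1/t)), dimensions [T^-1]

P has dimensions [L^2 M T^-3]; the rest of the RHS (E) has dimensions [L^2 M T^-2].
So X must have dimensions [T^-1] — X = f (inverse time / frequency (1/t)).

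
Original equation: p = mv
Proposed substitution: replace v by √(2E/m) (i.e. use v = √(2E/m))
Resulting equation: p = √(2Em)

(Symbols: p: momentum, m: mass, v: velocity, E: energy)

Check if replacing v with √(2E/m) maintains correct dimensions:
Yes

[v] = [L T^-1] and [√(2E/m)] = [L T^-1]. These match, so the substitution replaces a quantity by one of the same dimensions and the result p = √(2Em) has LHS [L M T^-1] vs RHS [L M T^-1] — still consistent.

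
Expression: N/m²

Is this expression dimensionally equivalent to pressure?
Yes

The expression N/m² has dimensions [L^-1 M T^-2], which is exactly pressure [L^-1 M T^-2].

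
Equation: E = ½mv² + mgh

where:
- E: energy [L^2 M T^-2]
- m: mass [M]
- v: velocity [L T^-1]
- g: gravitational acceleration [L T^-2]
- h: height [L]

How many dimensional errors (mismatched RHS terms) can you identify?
0

LHS E: [L^2 M T^-2]
- ½mv²: [L^2 M T^-2] ✓
- mgh: [L^2 M T^-2] ✓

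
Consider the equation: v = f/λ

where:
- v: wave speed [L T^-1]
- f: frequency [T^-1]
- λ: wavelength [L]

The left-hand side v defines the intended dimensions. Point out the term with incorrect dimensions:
The right-hand side term f/λ

v has dimensions [L T^-1], but f/λ has dimensions [L^-1 T^-1], so the term f/λ is dimensionally wrong for v.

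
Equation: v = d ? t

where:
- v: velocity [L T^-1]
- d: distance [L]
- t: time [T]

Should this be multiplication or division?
division (÷): v = d ÷ t

v [L T^-1]; d [L]; t [T].
d × t → [L T] ✗
d ÷ t → [L T^-1] ✓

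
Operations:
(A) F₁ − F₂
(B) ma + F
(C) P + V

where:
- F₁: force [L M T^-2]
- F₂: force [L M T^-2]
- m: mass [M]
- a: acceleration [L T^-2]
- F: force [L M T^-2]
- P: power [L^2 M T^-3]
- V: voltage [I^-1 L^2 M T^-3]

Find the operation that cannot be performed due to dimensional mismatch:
(C) P + V

(A) F₁ − F₂: F₁ [L M T^-2] and F₂ [L M T^-2] — same dimensions ✓
(B) ma + F: ma [L M T^-2] and F [L M T^-2] — same dimensions ✓
(C) P + V: P [L^2 M T^-3] and V [I^-1 L^2 M T^-3] — different dimensions cannot be added/subtracted ✗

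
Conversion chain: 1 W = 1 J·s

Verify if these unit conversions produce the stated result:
The chain is incorrect (it contains an error).

Incorrect: Watt is J/s, not J·s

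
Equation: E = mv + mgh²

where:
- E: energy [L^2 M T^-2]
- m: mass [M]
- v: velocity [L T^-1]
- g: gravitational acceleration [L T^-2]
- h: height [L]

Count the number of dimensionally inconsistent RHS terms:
2

LHS E: [L^2 M T^-2]
- mv: [L M T^-1] ✗
- mgh²: [L^3 M T^-2] ✗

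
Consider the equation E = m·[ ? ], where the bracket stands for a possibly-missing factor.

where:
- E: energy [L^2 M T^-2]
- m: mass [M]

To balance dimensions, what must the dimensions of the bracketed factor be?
[L^2 T^-2] — velocity squared (e.g. v²)

E has dimensions [L^2 M T^-2]; m has dimensions [M].
The bracketed factor must supply [L^2 M T^-2] / [M] = [L^2 T^-2].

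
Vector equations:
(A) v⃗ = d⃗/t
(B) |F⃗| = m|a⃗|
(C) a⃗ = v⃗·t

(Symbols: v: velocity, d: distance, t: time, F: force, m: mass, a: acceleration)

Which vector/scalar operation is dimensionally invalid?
(C) a⃗ = v⃗·t

(A) v⃗ = d⃗/t: LHS [L T^-1], RHS [L T^-1] ✓ — displacement (vector) divided by time (scalar)
(B) |F⃗| = m|a⃗|: LHS [L M T^-2], RHS [L M T^-2] ✓ — magnitudes of vectors are scalars
(C) a⃗ = v⃗·t: LHS [L T^-2], RHS [L] ✗ — acceleration is velocity per time; should be v⃗/t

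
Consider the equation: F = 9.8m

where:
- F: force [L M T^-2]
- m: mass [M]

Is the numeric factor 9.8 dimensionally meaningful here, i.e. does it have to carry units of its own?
Yes

F has dimensions [L M T^-2], while m alone has dimensions [M]. For the equation to balance, the factor 9.8 must carry dimensions [L T^-2] — it is a dimensional constant (a numerical value of a physical quantity with its units suppressed), not a pure number.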